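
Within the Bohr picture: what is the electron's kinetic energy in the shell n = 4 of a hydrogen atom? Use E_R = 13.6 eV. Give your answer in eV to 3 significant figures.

0.850 eV

For a Coulomb orbit the virial theorem gives K = −E_n.
E_n = −E_R·Z²/n², so K = E_R·Z²/n² = 13.6 × 1²/4² = 0.850 eV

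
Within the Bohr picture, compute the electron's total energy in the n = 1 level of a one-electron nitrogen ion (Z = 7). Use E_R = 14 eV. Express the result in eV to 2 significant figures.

E_n = −E_R·Z²/n² = −14 × 7²/1² = -690 eV

-690 eV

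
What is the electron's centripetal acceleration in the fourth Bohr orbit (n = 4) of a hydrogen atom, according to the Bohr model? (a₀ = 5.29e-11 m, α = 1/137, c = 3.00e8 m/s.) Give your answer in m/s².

3.54e20 m/s²

r = n²a₀/Z = 8.46e-10 m, v = Zαc/n = 5.47e5 m/s
a = v²/r = (5.47e5)² / 8.46e-10 = 3.54e20 m/s²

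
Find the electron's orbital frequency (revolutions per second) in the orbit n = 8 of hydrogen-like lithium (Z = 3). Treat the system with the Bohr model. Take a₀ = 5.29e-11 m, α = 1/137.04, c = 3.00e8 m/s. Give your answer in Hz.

r = n²a₀/Z = 1.13e-9 m, v = Zαc/n = 8.21e5 m/s
f = v/(2πr) = 1.16e14 Hz

1.16e14 Hz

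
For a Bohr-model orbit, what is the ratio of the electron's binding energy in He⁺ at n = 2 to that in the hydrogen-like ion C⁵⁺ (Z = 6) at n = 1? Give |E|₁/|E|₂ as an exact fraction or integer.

1/36

|E| ∝ Z^2 · n^-2
|E|₁/|E|₂ = (2/6)^2 · (2/1)^-2 = 1/36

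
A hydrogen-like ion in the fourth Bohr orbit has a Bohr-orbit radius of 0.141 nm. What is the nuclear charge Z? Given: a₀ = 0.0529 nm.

r_n = n²a₀/Z ⇒ Z = n²a₀/r = 4² × 0.0529 / 0.141 ≈ 6.00
Z = 6

6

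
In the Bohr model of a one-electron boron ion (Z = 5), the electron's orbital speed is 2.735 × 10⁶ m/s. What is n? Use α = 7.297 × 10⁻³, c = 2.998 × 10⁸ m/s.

4

v_n = Zαc/n ⇒ n = Zαc/v = 5 × 0.007297 × 2.998 × 10⁸ / 2.735 × 10⁶ ≈ 4.00
n = 4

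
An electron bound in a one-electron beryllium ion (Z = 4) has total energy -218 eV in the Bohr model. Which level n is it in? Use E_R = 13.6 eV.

E_n = −E_R Z²/n² ⇒ n² = E_R Z²/(−E_n) = 13.6 × 4² / 218 ≈ 1.00
n = 1

1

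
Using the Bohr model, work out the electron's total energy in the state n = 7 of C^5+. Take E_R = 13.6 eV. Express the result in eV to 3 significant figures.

-9.99 eV

E_n = −E_R·Z²/n² = −13.6 × 6²/7² = -9.99 eV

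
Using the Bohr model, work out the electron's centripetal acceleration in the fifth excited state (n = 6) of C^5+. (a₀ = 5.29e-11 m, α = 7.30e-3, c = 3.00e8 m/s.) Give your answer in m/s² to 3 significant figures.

r = n²a₀/Z = 3.17e-10 m, v = Zαc/n = 2.19e6 m/s
a = v²/r = (2.19e6)² / 3.17e-10 = 1.51e22 m/s²

1.51e22 m/s²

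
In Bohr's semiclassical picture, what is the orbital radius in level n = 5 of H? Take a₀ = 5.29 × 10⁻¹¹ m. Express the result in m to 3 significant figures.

1.32 × 10⁻⁹ m

r_n = n²a₀/Z = 5² × 5.29 × 10⁻¹¹ / 1
    = 25 × 5.29 × 10⁻¹¹ / 1 = 1.32 × 10⁻⁹ m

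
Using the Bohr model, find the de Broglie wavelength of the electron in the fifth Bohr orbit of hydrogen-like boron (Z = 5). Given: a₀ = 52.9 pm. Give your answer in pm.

The Bohr quantisation condition is nλ = 2πr_n.
r_n = n²a₀/Z = 264 pm
λ = 2πr_n/n = 2π·264/5 = 332 pm

332 pm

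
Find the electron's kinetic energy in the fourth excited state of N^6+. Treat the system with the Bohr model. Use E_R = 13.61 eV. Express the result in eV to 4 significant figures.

For a Coulomb orbit the virial theorem gives K = −E_n.
E_n = −E_R·Z²/n², so K = E_R·Z²/n² = 13.61 × 7²/5² = 26.68 eV

26.68 eV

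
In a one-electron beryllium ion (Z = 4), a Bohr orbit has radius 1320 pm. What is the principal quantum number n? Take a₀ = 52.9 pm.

r_n = n²a₀/Z ⇒ n² = rZ/a₀ = 1320 × 4 / 52.9 ≈ 99.81
n = 10

10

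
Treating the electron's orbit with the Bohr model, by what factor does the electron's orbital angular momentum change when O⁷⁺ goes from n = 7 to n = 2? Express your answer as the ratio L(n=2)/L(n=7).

L = nℏ depends only on n, so L ∝ n.
L(n=2)/L(n=7) = (2/7)^1 = 2/7

2/7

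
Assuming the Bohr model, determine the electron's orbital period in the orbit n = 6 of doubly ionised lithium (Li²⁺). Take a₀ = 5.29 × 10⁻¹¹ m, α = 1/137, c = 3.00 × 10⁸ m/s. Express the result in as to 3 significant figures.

r = n²a₀/Z = 6²·5.29 × 10⁻¹¹/3 = 6.35 × 10⁻¹⁰ m
v = Zαc/n = 3·0.00730·3.00 × 10⁸/6 = 1.09 × 10⁶ m/s
T = 2πr/v = 3.64 × 10⁻¹⁵ s = 3640 as

3640 as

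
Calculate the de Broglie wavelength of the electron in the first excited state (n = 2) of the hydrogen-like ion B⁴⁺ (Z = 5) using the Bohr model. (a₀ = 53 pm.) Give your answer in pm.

The Bohr quantisation condition is nλ = 2πr_n.
r_n = n²a₀/Z = 42 pm
λ = 2πr_n/n = 2π·42/2 = 130 pm

130 pm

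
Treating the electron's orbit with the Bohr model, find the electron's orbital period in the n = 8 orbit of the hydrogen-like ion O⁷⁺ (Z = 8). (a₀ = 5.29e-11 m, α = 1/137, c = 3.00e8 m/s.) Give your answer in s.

r = n²a₀/Z = 8²·5.29e-11/8 = 4.23e-10 m
v = Zαc/n = 8·0.00730·3.00e8/8 = 2.19e6 m/s
T = 2πr/v = 1.21e-15 s

1.21e-15 s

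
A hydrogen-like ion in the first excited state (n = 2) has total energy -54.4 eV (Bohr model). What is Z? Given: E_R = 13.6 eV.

4

E_n = −E_R Z²/n² ⇒ Z² = −E_n n²/E_R = 54.4 × 2² / 13.6 ≈ 16.00
Z = 4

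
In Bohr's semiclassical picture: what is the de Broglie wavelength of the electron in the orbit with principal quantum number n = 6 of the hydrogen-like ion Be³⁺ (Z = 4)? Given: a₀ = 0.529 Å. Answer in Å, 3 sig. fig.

The Bohr quantisation condition is nλ = 2πr_n.
r_n = n²a₀/Z = 4.76 Å
λ = 2πr_n/n = 2π·4.76/6 = 4.99 Å

4.99 Å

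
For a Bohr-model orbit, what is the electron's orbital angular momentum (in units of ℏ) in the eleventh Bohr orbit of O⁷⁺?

L_n = nℏ, so L/ℏ = n = 11.

11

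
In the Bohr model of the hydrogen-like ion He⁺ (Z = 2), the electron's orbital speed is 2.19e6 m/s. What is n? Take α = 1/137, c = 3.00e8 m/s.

2

v_n = Zαc/n ⇒ n = Zαc/v = 2 × 0.00730 × 3.00e8 / 2.19e6 ≈ 2.00
n = 2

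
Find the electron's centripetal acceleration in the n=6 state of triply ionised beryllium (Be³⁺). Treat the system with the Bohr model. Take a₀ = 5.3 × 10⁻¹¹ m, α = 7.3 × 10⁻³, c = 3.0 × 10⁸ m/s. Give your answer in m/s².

r = n²a₀/Z = 4.8 × 10⁻¹⁰ m, v = Zαc/n = 1.5 × 10⁶ m/s
a = v²/r = (1.5 × 10⁶)² / 4.8 × 10⁻¹⁰ = 4.5 × 10²¹ m/s²

4.5 × 10²¹ m/s²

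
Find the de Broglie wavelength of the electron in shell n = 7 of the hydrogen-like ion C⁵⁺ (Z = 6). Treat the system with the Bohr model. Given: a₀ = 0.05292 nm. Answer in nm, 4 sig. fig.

0.3879 nm

The Bohr quantisation condition is nλ = 2πr_n.
r_n = n²a₀/Z = 0.4322 nm
λ = 2πr_n/n = 2π·0.4322/7 = 0.3879 nm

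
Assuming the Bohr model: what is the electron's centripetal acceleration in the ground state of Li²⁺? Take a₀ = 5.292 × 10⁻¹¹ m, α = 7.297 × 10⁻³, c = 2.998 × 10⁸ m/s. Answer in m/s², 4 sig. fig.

2.442 × 10²⁴ m/s²

r = n²a₀/Z = 1.764 × 10⁻¹¹ m, v = Zαc/n = 6.563 × 10⁶ m/s
a = v²/r = (6.563 × 10⁶)² / 1.764 × 10⁻¹¹ = 2.442 × 10²⁴ m/s²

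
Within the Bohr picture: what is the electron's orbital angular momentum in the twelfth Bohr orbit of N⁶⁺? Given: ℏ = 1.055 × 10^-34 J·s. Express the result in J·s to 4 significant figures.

1.266 × 10^-33 J·s

L_n = nℏ = 12 × 1.055 × 10^-34 = 1.266 × 10^-33 J·s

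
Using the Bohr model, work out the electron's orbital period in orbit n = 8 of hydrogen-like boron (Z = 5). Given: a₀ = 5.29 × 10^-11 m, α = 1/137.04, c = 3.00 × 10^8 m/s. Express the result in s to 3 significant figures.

r = n²a₀/Z = 8²·5.29 × 10^-11/5 = 6.77 × 10^-10 m
v = Zαc/n = 5·0.00730·3.00 × 10^8/8 = 1.37 × 10^6 m/s
T = 2πr/v = 3.11 × 10^-15 s

3.11 × 10^-15 s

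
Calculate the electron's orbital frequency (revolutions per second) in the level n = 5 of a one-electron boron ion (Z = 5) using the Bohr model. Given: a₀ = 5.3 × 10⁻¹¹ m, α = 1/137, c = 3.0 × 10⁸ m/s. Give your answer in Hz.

1.3 × 10¹⁵ Hz

r = n²a₀/Z = 2.6 × 10⁻¹⁰ m, v = Zαc/n = 2.2 × 10⁶ m/s
f = v/(2πr) = 1.3 × 10¹⁵ Hz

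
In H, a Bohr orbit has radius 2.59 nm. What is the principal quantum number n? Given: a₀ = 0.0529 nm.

7

r_n = n²a₀/Z ⇒ n² = rZ/a₀ = 2.59 × 1 / 0.0529 ≈ 48.96
n = 7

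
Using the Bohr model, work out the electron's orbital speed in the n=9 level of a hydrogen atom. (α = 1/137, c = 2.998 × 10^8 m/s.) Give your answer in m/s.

2.431 × 10^5 m/s

v_n = Zαc/n = 1 × 0.007299 × 2.998 × 10^8 / 9
    = 2.431 × 10^5 m/s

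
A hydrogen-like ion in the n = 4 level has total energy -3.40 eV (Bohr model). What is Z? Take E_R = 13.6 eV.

E_n = −E_R Z²/n² ⇒ Z² = −E_n n²/E_R = 3.40 × 4² / 13.6 ≈ 4.00
Z = 2

2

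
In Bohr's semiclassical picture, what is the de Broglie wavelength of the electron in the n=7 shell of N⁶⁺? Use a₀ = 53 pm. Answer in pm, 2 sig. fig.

330 pm

The Bohr quantisation condition is nλ = 2πr_n.
r_n = n²a₀/Z = 370 pm
λ = 2πr_n/n = 2π·370/7 = 330 pm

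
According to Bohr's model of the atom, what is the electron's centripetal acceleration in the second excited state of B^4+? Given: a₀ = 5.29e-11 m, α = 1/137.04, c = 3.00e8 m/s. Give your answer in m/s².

1.40e23 m/s²

r = n²a₀/Z = 9.52e-11 m, v = Zαc/n = 3.65e6 m/s
a = v²/r = (3.65e6)² / 9.52e-11 = 1.40e23 m/s²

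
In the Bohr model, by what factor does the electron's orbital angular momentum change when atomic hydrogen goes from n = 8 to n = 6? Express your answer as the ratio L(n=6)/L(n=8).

3/4

L = nℏ depends only on n, so L ∝ n.
L(n=6)/L(n=8) = (6/8)^1 = 3/4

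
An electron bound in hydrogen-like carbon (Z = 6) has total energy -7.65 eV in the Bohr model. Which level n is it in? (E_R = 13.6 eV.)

8

E_n = −E_R Z²/n² ⇒ n² = E_R Z²/(−E_n) = 13.6 × 6² / 7.65 ≈ 64.00
n = 8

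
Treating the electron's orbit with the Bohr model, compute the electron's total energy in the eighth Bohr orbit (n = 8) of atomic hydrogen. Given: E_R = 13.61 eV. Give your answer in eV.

-0.2127 eV

E_n = −E_R·Z²/n² = −13.61 × 1²/8² = -0.2127 eV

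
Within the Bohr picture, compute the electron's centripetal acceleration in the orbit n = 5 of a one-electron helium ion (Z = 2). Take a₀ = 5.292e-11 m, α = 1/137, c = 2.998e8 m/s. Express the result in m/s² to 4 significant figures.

r = n²a₀/Z = 6.615e-10 m, v = Zαc/n = 8.753e5 m/s
a = v²/r = (8.753e5)² / 6.615e-10 = 1.158e21 m/s²

1.158e21 m/s²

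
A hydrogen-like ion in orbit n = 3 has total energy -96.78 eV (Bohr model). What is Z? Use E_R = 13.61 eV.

8

E_n = −E_R Z²/n² ⇒ Z² = −E_n n²/E_R = 96.78 × 3² / 13.61 ≈ 64.00
Z = 8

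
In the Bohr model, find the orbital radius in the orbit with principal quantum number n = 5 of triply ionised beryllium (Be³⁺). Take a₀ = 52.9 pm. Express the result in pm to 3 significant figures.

331 pm

r_n = n²a₀/Z = 5² × 52.9 / 4
    = 25 × 52.9 / 4 = 331 pm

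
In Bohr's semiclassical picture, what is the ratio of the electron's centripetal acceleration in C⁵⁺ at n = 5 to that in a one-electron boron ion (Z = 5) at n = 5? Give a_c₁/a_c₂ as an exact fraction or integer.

a_c ∝ Z^3 · n^-4
a_c₁/a_c₂ = (6/5)^3 · (5/5)^-4 = 216/125

216/125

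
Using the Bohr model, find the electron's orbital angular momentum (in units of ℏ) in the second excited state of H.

L_n = nℏ, so L/ℏ = n = 3.

3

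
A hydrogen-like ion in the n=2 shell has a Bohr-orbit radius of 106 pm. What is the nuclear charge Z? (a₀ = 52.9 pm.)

r_n = n²a₀/Z ⇒ Z = n²a₀/r = 2² × 52.9 / 106 ≈ 2.00
Z = 2

2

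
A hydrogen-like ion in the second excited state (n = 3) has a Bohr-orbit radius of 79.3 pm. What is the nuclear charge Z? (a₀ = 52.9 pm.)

6

r_n = n²a₀/Z ⇒ Z = n²a₀/r = 3² × 52.9 / 79.3 ≈ 6.00
Z = 6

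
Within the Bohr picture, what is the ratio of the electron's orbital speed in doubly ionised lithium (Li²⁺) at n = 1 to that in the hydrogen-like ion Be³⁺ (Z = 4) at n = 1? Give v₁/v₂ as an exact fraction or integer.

3/4

v ∝ Z^1 · n^-1
v₁/v₂ = (3/4)^1 · (1/1)^-1 = 3/4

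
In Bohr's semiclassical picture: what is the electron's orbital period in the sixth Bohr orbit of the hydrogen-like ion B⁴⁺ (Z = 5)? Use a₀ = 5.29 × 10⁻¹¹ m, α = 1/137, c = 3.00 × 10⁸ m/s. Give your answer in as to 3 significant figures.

1310 as

r = n²a₀/Z = 6²·5.29 × 10⁻¹¹/5 = 3.81 × 10⁻¹⁰ m
v = Zαc/n = 5·0.00730·3.00 × 10⁸/6 = 1.82 × 10⁶ m/s
T = 2πr/v = 1.31 × 10⁻¹⁵ s = 1310 as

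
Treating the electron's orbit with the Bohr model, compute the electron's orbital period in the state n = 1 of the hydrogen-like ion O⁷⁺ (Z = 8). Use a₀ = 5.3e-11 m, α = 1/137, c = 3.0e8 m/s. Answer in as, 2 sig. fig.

r = n²a₀/Z = 1²·5.3e-11/8 = 6.6e-12 m
v = Zαc/n = 8·0.0073·3.0e8/1 = 1.8e7 m/s
T = 2πr/v = 2.4e-18 s = 2.4 as

2.4 as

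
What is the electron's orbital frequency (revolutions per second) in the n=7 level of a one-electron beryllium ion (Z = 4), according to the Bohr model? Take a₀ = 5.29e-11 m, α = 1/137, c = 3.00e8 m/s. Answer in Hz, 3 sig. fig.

r = n²a₀/Z = 6.48e-10 m, v = Zαc/n = 1.25e6 m/s
f = v/(2πr) = 3.07e14 Hz

3.07e14 Hz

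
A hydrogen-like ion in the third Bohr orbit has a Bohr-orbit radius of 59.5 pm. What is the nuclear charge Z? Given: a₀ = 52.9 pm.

r_n = n²a₀/Z ⇒ Z = n²a₀/r = 3² × 52.9 / 59.5 ≈ 8.00
Z = 8

8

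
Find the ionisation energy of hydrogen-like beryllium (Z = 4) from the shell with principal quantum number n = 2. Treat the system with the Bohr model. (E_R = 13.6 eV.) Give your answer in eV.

E_n = −E_R·Z²/n² = −13.6 × 4²/2² eV = -54.4 eV
Ionisation energy = −E_n = 54.4 eV

54.4 eV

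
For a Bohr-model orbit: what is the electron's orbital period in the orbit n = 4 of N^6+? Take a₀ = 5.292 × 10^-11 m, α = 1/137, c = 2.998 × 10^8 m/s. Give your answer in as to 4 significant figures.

198.5 as

r = n²a₀/Z = 4²·5.292 × 10^-11/7 = 1.210 × 10^-10 m
v = Zαc/n = 7·0.007299·2.998 × 10^8/4 = 3.830 × 10^6 m/s
T = 2πr/v = 1.985 × 10^-16 s = 198.5 as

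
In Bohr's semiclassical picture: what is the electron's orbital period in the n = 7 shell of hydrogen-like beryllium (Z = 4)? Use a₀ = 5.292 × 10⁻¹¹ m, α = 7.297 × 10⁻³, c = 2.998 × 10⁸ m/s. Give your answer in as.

3258 as

r = n²a₀/Z = 7²·5.292 × 10⁻¹¹/4 = 6.483 × 10⁻¹⁰ m
v = Zαc/n = 4·0.007297·2.998 × 10⁸/7 = 1.250 × 10⁶ m/s
T = 2πr/v = 3.258 × 10⁻¹⁵ s = 3258 as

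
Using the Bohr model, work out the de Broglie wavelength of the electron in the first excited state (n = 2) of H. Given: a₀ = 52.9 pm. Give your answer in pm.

The Bohr quantisation condition is nλ = 2πr_n.
r_n = n²a₀/Z = 212 pm
λ = 2πr_n/n = 2π·212/2 = 665 pm

665 pm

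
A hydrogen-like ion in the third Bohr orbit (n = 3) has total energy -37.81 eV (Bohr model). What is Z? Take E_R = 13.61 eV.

E_n = −E_R Z²/n² ⇒ Z² = −E_n n²/E_R = 37.81 × 3² / 13.61 ≈ 25.00
Z = 5

5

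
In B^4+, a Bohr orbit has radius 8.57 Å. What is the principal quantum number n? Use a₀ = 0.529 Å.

9

r_n = n²a₀/Z ⇒ n² = rZ/a₀ = 8.57 × 5 / 0.529 ≈ 81.00
n = 9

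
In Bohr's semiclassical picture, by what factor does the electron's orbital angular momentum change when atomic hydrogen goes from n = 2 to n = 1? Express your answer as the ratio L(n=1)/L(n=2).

1/2

L = nℏ depends only on n, so L ∝ n.
L(n=1)/L(n=2) = (1/2)^1 = 1/2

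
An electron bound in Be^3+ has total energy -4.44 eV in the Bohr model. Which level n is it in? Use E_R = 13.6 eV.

7

E_n = −E_R Z²/n² ⇒ n² = E_R Z²/(−E_n) = 13.6 × 4² / 4.44 ≈ 49.01
n = 7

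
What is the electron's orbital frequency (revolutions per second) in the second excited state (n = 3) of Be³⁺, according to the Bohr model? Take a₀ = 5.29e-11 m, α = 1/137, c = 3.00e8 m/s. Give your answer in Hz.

3.90e15 Hz

r = n²a₀/Z = 1.19e-10 m, v = Zαc/n = 2.92e6 m/s
f = v/(2πr) = 3.90e15 Hz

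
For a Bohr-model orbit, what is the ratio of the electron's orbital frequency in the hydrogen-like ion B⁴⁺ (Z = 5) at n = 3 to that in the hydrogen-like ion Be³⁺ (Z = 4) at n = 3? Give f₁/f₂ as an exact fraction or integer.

25/16

f ∝ Z^2 · n^-3
f₁/f₂ = (5/4)^2 · (3/3)^-3 = 25/16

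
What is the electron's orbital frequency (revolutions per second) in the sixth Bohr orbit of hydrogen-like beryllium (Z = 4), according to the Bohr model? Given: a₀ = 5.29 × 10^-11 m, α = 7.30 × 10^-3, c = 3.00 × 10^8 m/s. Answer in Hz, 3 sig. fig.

4.88 × 10^14 Hz

r = n²a₀/Z = 4.76 × 10^-10 m, v = Zαc/n = 1.46 × 10^6 m/s
f = v/(2πr) = 4.88 × 10^14 Hz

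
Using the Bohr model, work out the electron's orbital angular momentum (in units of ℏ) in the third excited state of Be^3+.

4

L_n = nℏ, so L/ℏ = n = 4.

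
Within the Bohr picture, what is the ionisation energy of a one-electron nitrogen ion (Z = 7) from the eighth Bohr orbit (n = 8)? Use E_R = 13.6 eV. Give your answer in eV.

E_n = −E_R·Z²/n² = −13.6 × 7²/8² eV = -10.4 eV
Ionisation energy = −E_n = 10.4 eV

10.4 eV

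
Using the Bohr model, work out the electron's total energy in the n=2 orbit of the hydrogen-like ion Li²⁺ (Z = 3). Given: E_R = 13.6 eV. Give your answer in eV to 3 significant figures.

E_n = −E_R·Z²/n² = −13.6 × 3²/2² = -30.6 eV

-30.6 eV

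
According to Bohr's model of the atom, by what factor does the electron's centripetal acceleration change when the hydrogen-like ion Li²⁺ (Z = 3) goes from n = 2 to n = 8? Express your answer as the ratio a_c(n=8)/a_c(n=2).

a_c ∝ Z^3 · n^-4; with Z fixed, a_c ∝ n^-4.
a_c(n=8)/a_c(n=2) = (8/2)^-4 = 1/256

1/256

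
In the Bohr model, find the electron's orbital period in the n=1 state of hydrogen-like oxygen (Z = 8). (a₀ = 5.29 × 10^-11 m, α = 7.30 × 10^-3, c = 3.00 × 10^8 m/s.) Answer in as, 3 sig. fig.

r = n²a₀/Z = 1²·5.29 × 10^-11/8 = 6.61 × 10^-12 m
v = Zαc/n = 8·0.00730·3.00 × 10^8/1 = 1.75 × 10^7 m/s
T = 2πr/v = 2.37 × 10^-18 s = 2.37 as

2.37 as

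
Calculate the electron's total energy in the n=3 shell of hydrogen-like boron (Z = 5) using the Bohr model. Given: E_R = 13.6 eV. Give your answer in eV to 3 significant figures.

-37.8 eV

E_n = −E_R·Z²/n² = −13.6 × 5²/3² = -37.8 eV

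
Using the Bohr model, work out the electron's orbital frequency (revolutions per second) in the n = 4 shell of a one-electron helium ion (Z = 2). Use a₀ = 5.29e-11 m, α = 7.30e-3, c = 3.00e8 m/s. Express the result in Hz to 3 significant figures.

r = n²a₀/Z = 4.23e-10 m, v = Zαc/n = 1.09e6 m/s
f = v/(2πr) = 4.12e14 Hz

4.12e14 Hz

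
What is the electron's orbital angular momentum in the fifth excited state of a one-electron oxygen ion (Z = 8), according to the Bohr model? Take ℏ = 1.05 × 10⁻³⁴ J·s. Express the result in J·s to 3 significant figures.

L_n = nℏ = 6 × 1.05 × 10⁻³⁴ = 6.30 × 10⁻³⁴ J·s

6.30 × 10⁻³⁴ J·s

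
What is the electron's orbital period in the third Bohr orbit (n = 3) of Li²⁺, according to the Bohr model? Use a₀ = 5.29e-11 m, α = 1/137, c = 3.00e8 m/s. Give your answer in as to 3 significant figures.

r = n²a₀/Z = 3²·5.29e-11/3 = 1.59e-10 m
v = Zαc/n = 3·0.00730·3.00e8/3 = 2.19e6 m/s
T = 2πr/v = 4.55e-16 s = 455 as

455 as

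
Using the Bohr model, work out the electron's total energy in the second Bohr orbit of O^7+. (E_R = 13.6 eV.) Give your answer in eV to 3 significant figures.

-218 eV

E_n = −E_R·Z²/n² = −13.6 × 8²/2² = -218 eV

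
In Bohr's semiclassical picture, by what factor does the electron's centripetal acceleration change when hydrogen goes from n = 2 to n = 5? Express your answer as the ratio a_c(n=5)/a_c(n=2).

a_c ∝ Z^3 · n^-4; with Z fixed, a_c ∝ n^-4.
a_c(n=5)/a_c(n=2) = (5/2)^-4 = 16/625

16/625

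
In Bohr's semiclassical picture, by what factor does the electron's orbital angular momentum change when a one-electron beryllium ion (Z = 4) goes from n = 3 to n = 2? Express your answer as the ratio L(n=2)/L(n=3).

L = nℏ depends only on n, so L ∝ n.
L(n=2)/L(n=3) = (2/3)^1 = 2/3

2/3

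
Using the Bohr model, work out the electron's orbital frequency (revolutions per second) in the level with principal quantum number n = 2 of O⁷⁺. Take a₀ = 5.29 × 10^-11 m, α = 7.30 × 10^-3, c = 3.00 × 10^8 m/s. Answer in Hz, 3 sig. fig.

r = n²a₀/Z = 2.65 × 10^-11 m, v = Zαc/n = 8.76 × 10^6 m/s
f = v/(2πr) = 5.27 × 10^16 Hz

5.27 × 10^16 Hz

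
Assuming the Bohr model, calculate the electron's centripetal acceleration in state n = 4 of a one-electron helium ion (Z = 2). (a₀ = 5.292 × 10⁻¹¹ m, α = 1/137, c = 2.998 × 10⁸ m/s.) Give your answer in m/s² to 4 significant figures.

2.828 × 10²¹ m/s²

r = n²a₀/Z = 4.234 × 10⁻¹⁰ m, v = Zαc/n = 1.094 × 10⁶ m/s
a = v²/r = (1.094 × 10⁶)² / 4.234 × 10⁻¹⁰ = 2.828 × 10²¹ m/s²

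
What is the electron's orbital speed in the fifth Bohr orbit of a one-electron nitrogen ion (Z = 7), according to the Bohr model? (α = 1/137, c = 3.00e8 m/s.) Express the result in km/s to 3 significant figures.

v_n = Zαc/n = 7 × 0.00730 × 3.00e8 / 5
    = 3070 km/s

3070 km/s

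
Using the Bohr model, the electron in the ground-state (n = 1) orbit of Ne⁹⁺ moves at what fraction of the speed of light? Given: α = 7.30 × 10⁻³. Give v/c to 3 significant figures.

0.0730

v_n = Zαc/n, so v/c = Zα/n = 10 × 0.00730 / 1 = 0.0730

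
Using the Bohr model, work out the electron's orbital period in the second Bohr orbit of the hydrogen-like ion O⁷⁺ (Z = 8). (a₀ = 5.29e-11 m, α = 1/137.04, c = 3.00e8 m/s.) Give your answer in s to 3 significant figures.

1.90e-17 s

r = n²a₀/Z = 2²·5.29e-11/8 = 2.65e-11 m
v = Zαc/n = 8·0.00730·3.00e8/2 = 8.76e6 m/s
T = 2πr/v = 1.90e-17 s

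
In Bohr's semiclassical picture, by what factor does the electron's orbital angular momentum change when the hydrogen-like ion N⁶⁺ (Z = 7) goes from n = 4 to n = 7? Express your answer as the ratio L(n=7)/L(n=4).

7/4

L = nℏ depends only on n, so L ∝ n.
L(n=7)/L(n=4) = (7/4)^1 = 7/4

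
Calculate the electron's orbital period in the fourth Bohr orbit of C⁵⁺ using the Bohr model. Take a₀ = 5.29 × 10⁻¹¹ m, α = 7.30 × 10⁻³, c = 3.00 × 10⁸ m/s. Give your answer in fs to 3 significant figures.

0.270 fs

r = n²a₀/Z = 4²·5.29 × 10⁻¹¹/6 = 1.41 × 10⁻¹⁰ m
v = Zαc/n = 6·0.00730·3.00 × 10⁸/4 = 3.29 × 10⁶ m/s
T = 2πr/v = 2.70 × 10⁻¹⁶ s = 0.270 fs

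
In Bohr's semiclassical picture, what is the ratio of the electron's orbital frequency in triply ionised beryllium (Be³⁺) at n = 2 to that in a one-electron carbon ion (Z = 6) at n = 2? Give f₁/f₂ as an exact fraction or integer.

4/9

f ∝ Z^2 · n^-3
f₁/f₂ = (4/6)^2 · (2/2)^-3 = 4/9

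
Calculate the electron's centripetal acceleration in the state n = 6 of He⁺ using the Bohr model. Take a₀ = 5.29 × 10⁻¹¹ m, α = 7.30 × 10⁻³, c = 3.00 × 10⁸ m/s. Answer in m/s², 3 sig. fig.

5.60 × 10²⁰ m/s²

r = n²a₀/Z = 9.52 × 10⁻¹⁰ m, v = Zαc/n = 7.30 × 10⁵ m/s
a = v²/r = (7.30 × 10⁵)² / 9.52 × 10⁻¹⁰ = 5.60 × 10²⁰ m/s²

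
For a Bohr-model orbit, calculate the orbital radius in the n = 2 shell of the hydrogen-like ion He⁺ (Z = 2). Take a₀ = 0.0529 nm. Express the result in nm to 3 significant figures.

r_n = n²a₀/Z = 2² × 0.0529 / 2
    = 4 × 0.0529 / 2 = 0.106 nm

0.106 nm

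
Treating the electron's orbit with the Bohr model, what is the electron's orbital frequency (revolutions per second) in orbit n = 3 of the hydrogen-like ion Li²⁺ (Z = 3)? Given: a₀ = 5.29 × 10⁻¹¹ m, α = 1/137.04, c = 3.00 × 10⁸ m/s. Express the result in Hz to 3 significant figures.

r = n²a₀/Z = 1.59 × 10⁻¹⁰ m, v = Zαc/n = 2.19 × 10⁶ m/s
f = v/(2πr) = 2.20 × 10¹⁵ Hz

2.20 × 10¹⁵ Hz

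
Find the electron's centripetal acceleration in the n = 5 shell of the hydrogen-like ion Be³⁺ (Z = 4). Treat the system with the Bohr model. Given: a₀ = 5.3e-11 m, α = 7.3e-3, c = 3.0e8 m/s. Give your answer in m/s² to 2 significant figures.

r = n²a₀/Z = 3.3e-10 m, v = Zαc/n = 1.8e6 m/s
a = v²/r = (1.8e6)² / 3.3e-10 = 9.3e21 m/s²

9.3e21 m/s²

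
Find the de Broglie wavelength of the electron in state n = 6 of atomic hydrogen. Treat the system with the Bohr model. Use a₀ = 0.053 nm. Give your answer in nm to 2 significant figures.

2.0 nm

The Bohr quantisation condition is nλ = 2πr_n.
r_n = n²a₀/Z = 1.9 nm
λ = 2πr_n/n = 2π·1.9/6 = 2.0 nm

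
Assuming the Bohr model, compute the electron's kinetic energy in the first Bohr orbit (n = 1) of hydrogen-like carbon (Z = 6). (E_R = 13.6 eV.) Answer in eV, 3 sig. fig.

For a Coulomb orbit the virial theorem gives K = −E_n.
E_n = −E_R·Z²/n², so K = E_R·Z²/n² = 13.6 × 6²/1² = 490 eV

490 eV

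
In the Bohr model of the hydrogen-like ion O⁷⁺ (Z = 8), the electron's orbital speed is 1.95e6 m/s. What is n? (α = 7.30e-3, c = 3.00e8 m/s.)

v_n = Zαc/n ⇒ n = Zαc/v = 8 × 0.00730 × 3.00e8 / 1.95e6 ≈ 8.98
n = 9

9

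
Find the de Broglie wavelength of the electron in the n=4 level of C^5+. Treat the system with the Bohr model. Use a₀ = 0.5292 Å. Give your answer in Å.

2.217 Å

The Bohr quantisation condition is nλ = 2πr_n.
r_n = n²a₀/Z = 1.411 Å
λ = 2πr_n/n = 2π·1.411/4 = 2.217 Å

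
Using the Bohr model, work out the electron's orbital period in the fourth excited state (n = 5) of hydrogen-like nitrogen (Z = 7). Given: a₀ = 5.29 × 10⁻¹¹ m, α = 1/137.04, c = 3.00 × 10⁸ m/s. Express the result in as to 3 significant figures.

387 as

r = n²a₀/Z = 5²·5.29 × 10⁻¹¹/7 = 1.89 × 10⁻¹⁰ m
v = Zαc/n = 7·0.00730·3.00 × 10⁸/5 = 3.06 × 10⁶ m/s
T = 2πr/v = 3.87 × 10⁻¹⁶ s = 387 as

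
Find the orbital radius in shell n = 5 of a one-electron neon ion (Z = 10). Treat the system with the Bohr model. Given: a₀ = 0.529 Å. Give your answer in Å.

r_n = n²a₀/Z = 5² × 0.529 / 10
    = 25 × 0.529 / 10 = 1.32 Å

1.32 Å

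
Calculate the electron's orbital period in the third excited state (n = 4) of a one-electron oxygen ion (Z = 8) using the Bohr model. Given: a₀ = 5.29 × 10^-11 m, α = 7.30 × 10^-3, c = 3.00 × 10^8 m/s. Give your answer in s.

r = n²a₀/Z = 4²·5.29 × 10^-11/8 = 1.06 × 10^-10 m
v = Zαc/n = 8·0.00730·3.00 × 10^8/4 = 4.38 × 10^6 m/s
T = 2πr/v = 1.52 × 10^-16 s

1.52 × 10^-16 s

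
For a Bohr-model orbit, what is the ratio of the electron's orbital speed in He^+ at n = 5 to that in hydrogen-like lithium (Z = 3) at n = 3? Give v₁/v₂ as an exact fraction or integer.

2/5

v ∝ Z^1 · n^-1
v₁/v₂ = (2/3)^1 · (5/3)^-1 = 2/5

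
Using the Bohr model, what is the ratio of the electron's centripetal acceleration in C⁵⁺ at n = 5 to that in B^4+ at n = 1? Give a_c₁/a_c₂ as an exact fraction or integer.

216/78125

a_c ∝ Z^3 · n^-4
a_c₁/a_c₂ = (6/5)^3 · (5/1)^-4 = 216/78125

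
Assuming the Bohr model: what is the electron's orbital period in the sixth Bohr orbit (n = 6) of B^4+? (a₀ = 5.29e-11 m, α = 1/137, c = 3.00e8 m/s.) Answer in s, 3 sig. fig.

r = n²a₀/Z = 6²·5.29e-11/5 = 3.81e-10 m
v = Zαc/n = 5·0.00730·3.00e8/6 = 1.82e6 m/s
T = 2πr/v = 1.31e-15 s

1.31e-15 s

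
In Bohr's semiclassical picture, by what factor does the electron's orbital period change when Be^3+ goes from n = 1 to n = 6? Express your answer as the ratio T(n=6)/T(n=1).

216

T ∝ Z^-2 · n^3; with Z fixed, T ∝ n^3.
T(n=6)/T(n=1) = (6/1)^3 = 216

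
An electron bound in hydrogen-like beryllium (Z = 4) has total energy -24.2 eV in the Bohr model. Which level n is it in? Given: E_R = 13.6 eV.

E_n = −E_R Z²/n² ⇒ n² = E_R Z²/(−E_n) = 13.6 × 4² / 24.2 ≈ 8.99
n = 3

3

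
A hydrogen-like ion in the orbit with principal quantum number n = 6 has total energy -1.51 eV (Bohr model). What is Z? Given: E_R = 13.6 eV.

2

E_n = −E_R Z²/n² ⇒ Z² = −E_n n²/E_R = 1.51 × 6² / 13.6 ≈ 4.00
Z = 2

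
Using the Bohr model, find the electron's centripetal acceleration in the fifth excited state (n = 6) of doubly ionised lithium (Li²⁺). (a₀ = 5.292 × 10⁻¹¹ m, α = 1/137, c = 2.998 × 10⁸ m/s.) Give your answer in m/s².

r = n²a₀/Z = 6.350 × 10⁻¹⁰ m, v = Zαc/n = 1.094 × 10⁶ m/s
a = v²/r = (1.094 × 10⁶)² / 6.350 × 10⁻¹⁰ = 1.885 × 10²¹ m/s²

1.885 × 10²¹ m/s²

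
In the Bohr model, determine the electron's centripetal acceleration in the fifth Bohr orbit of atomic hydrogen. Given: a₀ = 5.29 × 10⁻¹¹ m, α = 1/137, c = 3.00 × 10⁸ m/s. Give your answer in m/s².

1.45 × 10²⁰ m/s²

r = n²a₀/Z = 1.32 × 10⁻⁹ m, v = Zαc/n = 4.38 × 10⁵ m/s
a = v²/r = (4.38 × 10⁵)² / 1.32 × 10⁻⁹ = 1.45 × 10²⁰ m/s²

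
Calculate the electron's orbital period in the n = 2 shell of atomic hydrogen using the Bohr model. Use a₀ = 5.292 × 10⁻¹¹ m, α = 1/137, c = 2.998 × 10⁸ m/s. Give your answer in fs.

r = n²a₀/Z = 2²·5.292 × 10⁻¹¹/1 = 2.117 × 10⁻¹⁰ m
v = Zαc/n = 1·0.007299·2.998 × 10⁸/2 = 1.094 × 10⁶ m/s
T = 2πr/v = 1.216 × 10⁻¹⁵ s = 1.216 fs

1.216 fs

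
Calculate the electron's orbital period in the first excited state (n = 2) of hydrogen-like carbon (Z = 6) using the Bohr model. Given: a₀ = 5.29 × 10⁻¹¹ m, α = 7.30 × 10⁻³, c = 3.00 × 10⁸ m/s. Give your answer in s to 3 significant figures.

r = n²a₀/Z = 2²·5.29 × 10⁻¹¹/6 = 3.53 × 10⁻¹¹ m
v = Zαc/n = 6·0.00730·3.00 × 10⁸/2 = 6.57 × 10⁶ m/s
T = 2πr/v = 3.37 × 10⁻¹⁷ s

3.37 × 10⁻¹⁷ s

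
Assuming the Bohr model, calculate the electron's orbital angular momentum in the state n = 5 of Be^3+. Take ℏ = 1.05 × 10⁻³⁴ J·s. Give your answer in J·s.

L_n = nℏ = 5 × 1.05 × 10⁻³⁴ = 5.25 × 10⁻³⁴ J·s

5.25 × 10⁻³⁴ J·s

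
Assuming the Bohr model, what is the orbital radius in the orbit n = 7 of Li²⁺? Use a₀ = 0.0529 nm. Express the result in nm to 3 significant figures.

0.864 nm

r_n = n²a₀/Z = 7² × 0.0529 / 3
    = 49 × 0.0529 / 3 = 0.864 nm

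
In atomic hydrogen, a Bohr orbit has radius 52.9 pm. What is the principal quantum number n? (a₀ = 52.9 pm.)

r_n = n²a₀/Z ⇒ n² = rZ/a₀ = 52.9 × 1 / 52.9 ≈ 1.00
n = 1

1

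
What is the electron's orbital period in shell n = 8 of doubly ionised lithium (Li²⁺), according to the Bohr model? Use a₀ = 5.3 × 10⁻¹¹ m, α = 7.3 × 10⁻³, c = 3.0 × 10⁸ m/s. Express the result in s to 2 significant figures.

r = n²a₀/Z = 8²·5.3 × 10⁻¹¹/3 = 1.1 × 10⁻⁹ m
v = Zαc/n = 3·0.0073·3.0 × 10⁸/8 = 8.2 × 10⁵ m/s
T = 2πr/v = 8.7 × 10⁻¹⁵ s

8.7 × 10⁻¹⁵ s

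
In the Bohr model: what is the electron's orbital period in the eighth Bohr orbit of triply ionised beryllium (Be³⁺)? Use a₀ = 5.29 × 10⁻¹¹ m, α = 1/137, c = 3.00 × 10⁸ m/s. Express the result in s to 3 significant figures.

r = n²a₀/Z = 8²·5.29 × 10⁻¹¹/4 = 8.46 × 10⁻¹⁰ m
v = Zαc/n = 4·0.00730·3.00 × 10⁸/8 = 1.09 × 10⁶ m/s
T = 2πr/v = 4.86 × 10⁻¹⁵ s

4.86 × 10⁻¹⁵ s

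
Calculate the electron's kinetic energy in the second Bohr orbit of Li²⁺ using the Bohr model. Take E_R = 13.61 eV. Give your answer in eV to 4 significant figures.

30.62 eV

For a Coulomb orbit the virial theorem gives K = −E_n.
E_n = −E_R·Z²/n², so K = E_R·Z²/n² = 13.61 × 3²/2² = 30.62 eV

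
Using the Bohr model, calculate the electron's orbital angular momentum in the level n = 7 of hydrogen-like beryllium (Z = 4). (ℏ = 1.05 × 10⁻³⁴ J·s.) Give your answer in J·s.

7.35 × 10⁻³⁴ J·s

L_n = nℏ = 7 × 1.05 × 10⁻³⁴ = 7.35 × 10⁻³⁴ J·s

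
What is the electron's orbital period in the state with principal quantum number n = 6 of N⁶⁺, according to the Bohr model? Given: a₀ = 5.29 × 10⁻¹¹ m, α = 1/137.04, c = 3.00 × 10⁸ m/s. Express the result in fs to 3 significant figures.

r = n²a₀/Z = 6²·5.29 × 10⁻¹¹/7 = 2.72 × 10⁻¹⁰ m
v = Zαc/n = 7·0.00730·3.00 × 10⁸/6 = 2.55 × 10⁶ m/s
T = 2πr/v = 6.69 × 10⁻¹⁶ s = 0.669 fs

0.669 fs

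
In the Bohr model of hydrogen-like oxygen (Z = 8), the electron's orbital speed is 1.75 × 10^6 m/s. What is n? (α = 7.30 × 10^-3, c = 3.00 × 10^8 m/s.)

v_n = Zαc/n ⇒ n = Zαc/v = 8 × 0.00730 × 3.00 × 10^8 / 1.75 × 10^6 ≈ 10.01
n = 10

10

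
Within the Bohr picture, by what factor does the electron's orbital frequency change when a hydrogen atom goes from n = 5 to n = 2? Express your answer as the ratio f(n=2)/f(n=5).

125/8

f ∝ Z^2 · n^-3; with Z fixed, f ∝ n^-3.
f(n=2)/f(n=5) = (2/5)^-3 = 125/8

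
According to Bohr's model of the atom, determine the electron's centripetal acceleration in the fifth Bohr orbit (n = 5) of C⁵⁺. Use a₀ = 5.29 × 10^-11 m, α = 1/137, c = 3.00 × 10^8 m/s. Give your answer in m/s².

r = n²a₀/Z = 2.20 × 10^-10 m, v = Zαc/n = 2.63 × 10^6 m/s
a = v²/r = (2.63 × 10^6)² / 2.20 × 10^-10 = 3.13 × 10^22 m/s²

3.13 × 10^22 m/s²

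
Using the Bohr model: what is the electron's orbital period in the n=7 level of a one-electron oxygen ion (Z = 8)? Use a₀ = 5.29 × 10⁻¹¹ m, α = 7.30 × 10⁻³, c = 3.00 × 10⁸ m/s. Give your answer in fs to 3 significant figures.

r = n²a₀/Z = 7²·5.29 × 10⁻¹¹/8 = 3.24 × 10⁻¹⁰ m
v = Zαc/n = 8·0.00730·3.00 × 10⁸/7 = 2.50 × 10⁶ m/s
T = 2πr/v = 8.13 × 10⁻¹⁶ s = 0.813 fs

0.813 fs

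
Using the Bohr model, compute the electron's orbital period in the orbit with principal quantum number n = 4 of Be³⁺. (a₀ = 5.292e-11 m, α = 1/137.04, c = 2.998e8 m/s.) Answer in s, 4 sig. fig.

r = n²a₀/Z = 4²·5.292e-11/4 = 2.117e-10 m
v = Zαc/n = 4·0.007297·2.998e8/4 = 2.188e6 m/s
T = 2πr/v = 6.080e-16 s

6.080e-16 s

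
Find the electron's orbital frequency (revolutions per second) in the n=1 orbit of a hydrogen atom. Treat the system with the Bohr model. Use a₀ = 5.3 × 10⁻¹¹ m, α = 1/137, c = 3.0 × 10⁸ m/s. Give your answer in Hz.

6.6 × 10¹⁵ Hz

r = n²a₀/Z = 5.3 × 10⁻¹¹ m, v = Zαc/n = 2.2 × 10⁶ m/s
f = v/(2πr) = 6.6 × 10¹⁵ Hz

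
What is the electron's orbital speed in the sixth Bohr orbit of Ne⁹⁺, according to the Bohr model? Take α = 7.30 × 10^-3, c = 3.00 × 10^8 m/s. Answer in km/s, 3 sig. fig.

v_n = Zαc/n = 10 × 0.00730 × 3.00 × 10^8 / 6
    = 3650 km/s

3650 km/s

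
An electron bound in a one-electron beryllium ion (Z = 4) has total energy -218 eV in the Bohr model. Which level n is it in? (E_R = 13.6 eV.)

E_n = −E_R Z²/n² ⇒ n² = E_R Z²/(−E_n) = 13.6 × 4² / 218 ≈ 1.00
n = 1

1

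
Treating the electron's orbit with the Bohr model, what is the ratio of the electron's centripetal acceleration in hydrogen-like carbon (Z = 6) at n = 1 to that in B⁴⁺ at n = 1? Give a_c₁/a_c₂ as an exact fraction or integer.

a_c ∝ Z^3 · n^-4
a_c₁/a_c₂ = (6/5)^3 · (1/1)^-4 = 216/125

216/125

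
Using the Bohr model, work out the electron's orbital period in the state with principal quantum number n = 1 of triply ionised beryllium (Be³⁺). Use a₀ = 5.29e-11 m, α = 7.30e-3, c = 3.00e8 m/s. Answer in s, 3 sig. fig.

9.49e-18 s

r = n²a₀/Z = 1²·5.29e-11/4 = 1.32e-11 m
v = Zαc/n = 4·0.00730·3.00e8/1 = 8.76e6 m/s
T = 2πr/v = 9.49e-18 s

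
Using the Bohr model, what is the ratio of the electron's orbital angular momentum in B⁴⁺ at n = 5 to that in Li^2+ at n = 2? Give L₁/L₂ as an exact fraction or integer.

5/2

L = nℏ is independent of Z.
L₁/L₂ = n₁/n₂ = 5/2 = 5/2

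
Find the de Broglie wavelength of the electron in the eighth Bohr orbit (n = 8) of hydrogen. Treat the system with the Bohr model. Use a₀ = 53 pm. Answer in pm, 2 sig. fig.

The Bohr quantisation condition is nλ = 2πr_n.
r_n = n²a₀/Z = 3400 pm
λ = 2πr_n/n = 2π·3400/8 = 2700 pm

2700 pm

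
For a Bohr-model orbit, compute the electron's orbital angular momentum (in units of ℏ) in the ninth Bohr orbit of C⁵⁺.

L_n = nℏ, so L/ℏ = n = 9.

9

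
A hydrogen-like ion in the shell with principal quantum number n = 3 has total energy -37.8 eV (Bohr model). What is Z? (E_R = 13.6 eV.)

E_n = −E_R Z²/n² ⇒ Z² = −E_n n²/E_R = 37.8 × 3² / 13.6 ≈ 25.01
Z = 5

5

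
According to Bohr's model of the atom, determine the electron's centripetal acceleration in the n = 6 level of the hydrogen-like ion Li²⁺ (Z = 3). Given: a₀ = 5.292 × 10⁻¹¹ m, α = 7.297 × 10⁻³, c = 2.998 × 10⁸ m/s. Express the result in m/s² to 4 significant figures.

r = n²a₀/Z = 6.350 × 10⁻¹⁰ m, v = Zαc/n = 1.094 × 10⁶ m/s
a = v²/r = (1.094 × 10⁶)² / 6.350 × 10⁻¹⁰ = 1.884 × 10²¹ m/s²

1.884 × 10²¹ m/s²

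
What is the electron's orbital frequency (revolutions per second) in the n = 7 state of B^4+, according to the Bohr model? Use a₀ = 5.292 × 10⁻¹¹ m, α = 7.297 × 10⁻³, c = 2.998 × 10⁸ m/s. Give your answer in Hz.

r = n²a₀/Z = 5.186 × 10⁻¹⁰ m, v = Zαc/n = 1.563 × 10⁶ m/s
f = v/(2πr) = 4.795 × 10¹⁴ Hz

4.795 × 10¹⁴ Hz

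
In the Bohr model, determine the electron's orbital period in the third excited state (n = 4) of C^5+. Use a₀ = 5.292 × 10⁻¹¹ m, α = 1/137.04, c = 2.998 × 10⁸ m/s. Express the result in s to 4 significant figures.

2.702 × 10⁻¹⁶ s

r = n²a₀/Z = 4²·5.292 × 10⁻¹¹/6 = 1.411 × 10⁻¹⁰ m
v = Zαc/n = 6·0.007297·2.998 × 10⁸/4 = 3.282 × 10⁶ m/s
T = 2πr/v = 2.702 × 10⁻¹⁶ s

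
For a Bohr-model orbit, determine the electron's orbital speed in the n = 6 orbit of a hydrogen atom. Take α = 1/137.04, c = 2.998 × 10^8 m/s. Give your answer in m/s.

v_n = Zαc/n = 1 × 0.007297 × 2.998 × 10^8 / 6
    = 3.646 × 10^5 m/s

3.646 × 10^5 m/s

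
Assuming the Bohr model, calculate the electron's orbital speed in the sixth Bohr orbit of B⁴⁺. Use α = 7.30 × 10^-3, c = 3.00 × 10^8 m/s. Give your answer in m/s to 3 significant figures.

1.82 × 10^6 m/s

v_n = Zαc/n = 5 × 0.00730 × 3.00 × 10^8 / 6
    = 1.82 × 10^6 m/s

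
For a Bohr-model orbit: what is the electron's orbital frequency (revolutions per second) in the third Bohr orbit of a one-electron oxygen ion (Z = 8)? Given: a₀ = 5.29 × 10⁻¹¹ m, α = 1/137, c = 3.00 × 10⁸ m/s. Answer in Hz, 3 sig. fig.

r = n²a₀/Z = 5.95 × 10⁻¹¹ m, v = Zαc/n = 5.84 × 10⁶ m/s
f = v/(2πr) = 1.56 × 10¹⁶ Hz

1.56 × 10¹⁶ Hz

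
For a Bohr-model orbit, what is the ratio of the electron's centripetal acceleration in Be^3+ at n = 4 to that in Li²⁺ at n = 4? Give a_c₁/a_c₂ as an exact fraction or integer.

64/27

a_c ∝ Z^3 · n^-4
a_c₁/a_c₂ = (4/3)^3 · (4/4)^-4 = 64/27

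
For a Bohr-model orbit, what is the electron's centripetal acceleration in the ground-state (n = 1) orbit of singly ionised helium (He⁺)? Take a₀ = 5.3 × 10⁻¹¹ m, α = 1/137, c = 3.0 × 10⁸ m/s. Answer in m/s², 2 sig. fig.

r = n²a₀/Z = 2.6 × 10⁻¹¹ m, v = Zαc/n = 4.4 × 10⁶ m/s
a = v²/r = (4.4 × 10⁶)² / 2.6 × 10⁻¹¹ = 7.2 × 10²³ m/s²

7.2 × 10²³ m/s²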